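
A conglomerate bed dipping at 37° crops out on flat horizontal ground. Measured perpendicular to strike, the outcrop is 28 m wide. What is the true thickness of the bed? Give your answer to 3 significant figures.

16.9 m

True thickness t = w · sin(dip) = 28 × sin 37°
t = 28 × 0.6018 = 16.851 m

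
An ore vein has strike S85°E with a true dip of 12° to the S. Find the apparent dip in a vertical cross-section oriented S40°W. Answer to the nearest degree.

Angle between strike (S85°E) and section (S40°W): β = 55°.
tan α = tan 12° × sin 55° = 0.2126 × 0.8192 = 0.1741
α = arctan(0.1741) = 9.88°

10°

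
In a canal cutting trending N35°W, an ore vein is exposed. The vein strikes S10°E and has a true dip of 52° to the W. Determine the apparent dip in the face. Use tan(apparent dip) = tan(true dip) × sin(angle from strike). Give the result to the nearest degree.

28°

Angle between strike (S10°E) and section (N35°W): β = 25°.
tan(apparent dip) = tan 52° · sin 25° = 0.5409
α = arctan(0.5409) = 28.41°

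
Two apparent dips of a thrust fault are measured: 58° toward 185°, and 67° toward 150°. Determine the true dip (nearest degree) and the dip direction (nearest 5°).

The two traces are lines in the plane: v₁ = (sin 185°·cos 58°, cos 185°·cos 58°, −sin 58°), v₂ = (sin 150°·cos 67°, cos 150°·cos 67°, −sin 67°).
Cross product v₁ × v₂ gives the pole to the plane: n ∝ (0.199, -0.208, 0.119).
Dip δ = arctan(|n_h|/n_z) = arctan(0.288/0.119) = 67.6°.
The horizontal component of n points toward azimuth atan2(n_x, n_y) = 136°, the dip direction.

true dip 68°, dip direction 135°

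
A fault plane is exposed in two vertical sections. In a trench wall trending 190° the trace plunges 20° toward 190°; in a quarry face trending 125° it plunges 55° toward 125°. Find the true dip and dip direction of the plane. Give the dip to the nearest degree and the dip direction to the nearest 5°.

true dip 55°, dip direction 115°

Represent each trace as a vector plunging at its apparent dip toward its trend (east-north-up frame): v₁ = (-0.163, -0.925, -0.342), v₂ = (0.470, -0.329, -0.819).
The plane normal is n = v₁ × v₂ ∝ (0.646, -0.294, 0.488).
Dip δ = arctan(|n_h|/n_z) = arctan(0.709/0.488) = 55.5°.
The horizontal component of n points toward azimuth atan2(n_x, n_y) = 115°, the dip direction.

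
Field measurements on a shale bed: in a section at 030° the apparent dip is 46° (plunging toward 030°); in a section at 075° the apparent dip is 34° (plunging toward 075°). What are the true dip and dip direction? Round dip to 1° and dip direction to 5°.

true dip 46°, dip direction 025°

Represent each trace as a vector plunging at its apparent dip toward its trend (east-north-up frame): v₁ = (0.347, 0.602, -0.719), v₂ = (0.801, 0.215, -0.559).
Cross product v₁ × v₂ gives the pole to the plane: n ∝ (0.182, 0.382, 0.407).
True dip = arccos(n_z / |n|) = arccos(0.6935) = 46.1°.
The horizontal component of n points toward azimuth atan2(n_x, n_y) = 25°, the dip direction.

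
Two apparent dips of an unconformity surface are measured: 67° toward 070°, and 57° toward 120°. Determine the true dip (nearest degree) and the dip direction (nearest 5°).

true dip 67°, dip direction 070°

The two traces are lines in the plane: v₁ = (sin 70°·cos 67°, cos 70°·cos 67°, −sin 67°), v₂ = (sin 120°·cos 57°, cos 120°·cos 57°, −sin 57°).
n = v₁ × v₂ = (0.363, 0.126, 0.163) (taken with n_z > 0).
tan δ = √(n_x²+n_y²)/n_z = 0.384/0.163, so δ = 67.0°.
Dip direction = azimuth of (n_x, n_y) = atan2(0.363, 0.126) = 71°.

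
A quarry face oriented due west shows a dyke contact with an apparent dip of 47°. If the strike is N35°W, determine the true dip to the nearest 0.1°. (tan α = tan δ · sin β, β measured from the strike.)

52.6°

β = acute angle between strike N35°W and section due west = 55°.
tan δ = tan α / sin β = tan 47° / sin 55° = 1.0724 / 0.8192 = 1.3091
δ = arctan(1.3091) = 52.62°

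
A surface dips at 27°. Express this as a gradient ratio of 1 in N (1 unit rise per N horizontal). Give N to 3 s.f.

1 in 1.96

1 : N means tan θ = 1/N, so N = 1/tan 27° = 1/0.5095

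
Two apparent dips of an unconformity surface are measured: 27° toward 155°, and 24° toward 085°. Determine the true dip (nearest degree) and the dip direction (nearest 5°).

true dip 30°, dip direction 125°

Represent each trace as a vector plunging at its apparent dip toward its trend (east-north-up frame): v₁ = (0.377, -0.808, -0.454), v₂ = (0.910, 0.080, -0.407).
The plane normal is n = v₁ × v₂ ∝ (0.365, -0.260, 0.765).
tan δ = √(n_x²+n_y²)/n_z = 0.448/0.765, so δ = 30.3°.
Dip direction = azimuth of (n_x, n_y) = atan2(0.365, -0.260) = 125°.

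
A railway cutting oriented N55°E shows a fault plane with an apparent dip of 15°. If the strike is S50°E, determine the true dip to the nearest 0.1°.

15.5°

β = acute angle between strike S50°E and section N55°E = 75°.
tan δ = tan α / sin β = tan 15° / sin 75° = 0.2679 / 0.9659 = 0.2774
δ = arctan(0.2774) = 15.50°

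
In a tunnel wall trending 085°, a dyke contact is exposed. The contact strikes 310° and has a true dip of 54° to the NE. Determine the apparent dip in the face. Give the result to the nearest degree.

44°

The strike is 310° and the section trends 085°; the acute angle between them is β = 45°.
tan(apparent dip) = tan 54° · sin 45° = 0.9732
α = arctan(0.9732) = 44.22°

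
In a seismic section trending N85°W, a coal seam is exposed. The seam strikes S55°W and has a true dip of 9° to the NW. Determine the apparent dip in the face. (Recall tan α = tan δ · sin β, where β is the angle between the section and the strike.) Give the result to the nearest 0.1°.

5.8°

The section lies 40° from the strike.
tan(apparent dip) = tan 9° · sin 40° = 0.1018
apparent dip = arctan 0.1018 = 5.81°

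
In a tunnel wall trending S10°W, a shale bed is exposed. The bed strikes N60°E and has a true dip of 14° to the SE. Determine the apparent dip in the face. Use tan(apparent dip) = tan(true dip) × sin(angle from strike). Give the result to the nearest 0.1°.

10.8°

The strike is N60°E and the section trends S10°W; the acute angle between them is β = 50°.
tan α = tan 14° × sin 50° = 0.2493 × 0.7660 = 0.1910
α = arctan(0.1910) = 10.81°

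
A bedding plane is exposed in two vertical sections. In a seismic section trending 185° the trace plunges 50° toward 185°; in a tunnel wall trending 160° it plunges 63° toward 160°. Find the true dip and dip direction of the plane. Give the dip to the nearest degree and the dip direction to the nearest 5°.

The two traces are lines in the plane: v₁ = (sin 185°·cos 50°, cos 185°·cos 50°, −sin 50°), v₂ = (sin 160°·cos 63°, cos 160°·cos 63°, −sin 63°).
n = v₁ × v₂ = (0.244, -0.169, 0.123) (taken with n_z > 0).
Dip δ = arctan(|n_h|/n_z) = arctan(0.297/0.123) = 67.4°.
The horizontal component of n points toward azimuth atan2(n_x, n_y) = 125°, the dip direction.

true dip 67°, dip direction 125°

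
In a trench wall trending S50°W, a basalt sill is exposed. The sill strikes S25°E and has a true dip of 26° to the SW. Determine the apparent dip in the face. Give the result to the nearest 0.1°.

The section lies 75° from the strike.
tan(apparent dip) = tan 26° · sin 75° = 0.4711
apparent dip = arctan 0.4711 = 25.23°

25.2°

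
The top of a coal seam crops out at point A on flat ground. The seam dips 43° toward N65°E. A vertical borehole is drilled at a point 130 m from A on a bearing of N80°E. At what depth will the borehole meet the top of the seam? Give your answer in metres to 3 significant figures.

117 m

The hole lies 15° from the dip direction, so the down-dip offset is 130 × cos 15° = 125.57 m.
Depth = down-dip offset × tan(dip) = 125.57 × tan 43° = 125.57 × 0.9325
Depth = 117.10 m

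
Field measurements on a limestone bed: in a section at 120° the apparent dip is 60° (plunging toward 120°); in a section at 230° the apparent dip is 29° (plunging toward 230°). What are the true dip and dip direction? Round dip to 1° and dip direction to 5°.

true dip 65°, dip direction 155°

Represent each trace as a vector plunging at its apparent dip toward its trend (east-north-up frame): v₁ = (0.433, -0.250, -0.866), v₂ = (-0.670, -0.562, -0.485).
The plane normal is n = v₁ × v₂ ∝ (0.366, -0.790, 0.411).
Dip δ = arctan(|n_h|/n_z) = arctan(0.871/0.411) = 64.7°.
The horizontal component of n points toward azimuth atan2(n_x, n_y) = 155°, the dip direction.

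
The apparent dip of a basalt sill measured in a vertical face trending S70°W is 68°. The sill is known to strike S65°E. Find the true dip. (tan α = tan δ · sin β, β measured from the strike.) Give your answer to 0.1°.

β = acute angle between strike S65°E and section S70°W = 45°.
tan δ = tan α / sin β = tan 68° / sin 45° = 2.4751 / 0.7071 = 3.5003
δ = arctan(3.5003) = 74.06°

74.1°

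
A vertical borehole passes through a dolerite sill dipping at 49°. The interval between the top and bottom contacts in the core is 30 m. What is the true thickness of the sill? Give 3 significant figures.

True thickness t = h · cos(dip) = 30 × cos 49°
t = 30 × 0.6561 = 19.682 m

19.7 m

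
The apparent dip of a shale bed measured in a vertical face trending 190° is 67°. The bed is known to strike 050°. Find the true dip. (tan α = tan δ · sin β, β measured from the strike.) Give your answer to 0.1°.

β = acute angle between strike 050° and section 190° = 40°.
tan δ = tan α / sin β = tan 67° / sin 40° = 2.3559 / 0.6428 = 3.6651
δ = arctan(3.6651) = 74.74°

74.7°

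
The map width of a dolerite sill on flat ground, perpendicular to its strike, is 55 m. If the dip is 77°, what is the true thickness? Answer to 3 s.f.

True thickness t = w · sin(dip) = 55 × sin 77°
t = 55 × 0.9744 = 53.590 m

53.6 m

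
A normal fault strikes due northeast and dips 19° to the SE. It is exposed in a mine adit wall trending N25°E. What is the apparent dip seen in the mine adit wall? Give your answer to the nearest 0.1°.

6.7°

The section lies 20° from the strike.
tan(apparent dip) = tan 19° · sin 20° = 0.1178
apparent dip = arctan 0.1178 = 6.72°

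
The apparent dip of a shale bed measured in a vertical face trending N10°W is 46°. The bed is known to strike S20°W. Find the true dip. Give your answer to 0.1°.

β = acute angle between strike S20°W and section N10°W = 30°.
tan(true dip) = tan 46° / sin 30° = 2.0711
true dip = arctan 2.0711 = 64.23°

64.2°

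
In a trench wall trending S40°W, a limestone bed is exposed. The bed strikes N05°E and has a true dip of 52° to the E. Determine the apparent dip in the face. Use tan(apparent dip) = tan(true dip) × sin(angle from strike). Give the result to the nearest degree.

36°

The section lies 35° from the strike.
tan(apparent dip) = tan 52° · sin 35° = 0.7341
α = arctan(0.7341) = 36.28°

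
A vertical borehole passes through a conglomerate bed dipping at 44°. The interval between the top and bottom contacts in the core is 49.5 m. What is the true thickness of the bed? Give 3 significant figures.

True thickness t = h · cos(dip) = 49.5 × cos 44°
t = 49.5 × 0.7193 = 35.607 m

35.6 m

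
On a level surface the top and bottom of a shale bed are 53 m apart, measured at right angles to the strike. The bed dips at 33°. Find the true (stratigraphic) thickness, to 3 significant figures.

True thickness t = w · sin(dip) = 53 × sin 33°
t = 53 × 0.5446 = 28.866 m

28.9 m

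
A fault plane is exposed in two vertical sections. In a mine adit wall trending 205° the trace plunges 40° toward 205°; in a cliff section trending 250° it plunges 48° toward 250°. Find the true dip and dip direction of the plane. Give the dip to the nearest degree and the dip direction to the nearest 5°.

true dip 48°, dip direction 245°

Each apparent-dip line lies in the plane. As unit vectors (x east, y north, z up), v₁ plunges 40°→205° and v₂ plunges 48°→250°.
Cross product v₁ × v₂ gives the pole to the plane: n ∝ (-0.369, -0.164, 0.362).
True dip = arccos(n_z / |n|) = arccos(0.6683) = 48.1°.
Dip direction = atan2(-0.369, -0.164) = 246° (azimuth of n's horizontal projection).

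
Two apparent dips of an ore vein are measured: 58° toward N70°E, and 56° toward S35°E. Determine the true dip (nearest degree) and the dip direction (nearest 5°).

Represent each trace as a vector plunging at its apparent dip toward its trend (east-north-up frame): v₁ = (0.498, 0.181, -0.848), v₂ = (0.321, -0.458, -0.829).
n = v₁ × v₂ = (0.539, -0.141, 0.286) (taken with n_z > 0).
tan δ = √(n_x²+n_y²)/n_z = 0.557/0.286, so δ = 62.8°.
Dip direction = atan2(0.539, -0.141) = 105° (azimuth of n's horizontal projection).

true dip 63°, dip direction 105°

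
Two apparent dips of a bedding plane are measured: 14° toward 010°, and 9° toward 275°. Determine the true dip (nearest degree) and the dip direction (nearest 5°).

Represent each trace as a vector plunging at its apparent dip toward its trend (east-north-up frame): v₁ = (0.168, 0.956, -0.242), v₂ = (-0.984, 0.086, -0.156).
Cross product v₁ × v₂ gives the pole to the plane: n ∝ (-0.129, 0.264, 0.955).
tan δ = √(n_x²+n_y²)/n_z = 0.294/0.955, so δ = 17.1°.
Dip direction = atan2(-0.129, 0.264) = 334° (azimuth of n's horizontal projection).

true dip 17°, dip direction 335°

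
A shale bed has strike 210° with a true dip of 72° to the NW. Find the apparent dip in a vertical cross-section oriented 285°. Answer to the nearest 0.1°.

The strike is 210° and the section trends 285°; the acute angle between them is β = 75°.
tan(apparent dip) = tan 72° · sin 75° = 2.9728
apparent dip = arctan 2.9728 = 71.41°

71.4°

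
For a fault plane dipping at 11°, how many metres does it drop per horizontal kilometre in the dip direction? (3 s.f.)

drop per km = 1000 × tan 11° = 1000 × 0.1944

194 m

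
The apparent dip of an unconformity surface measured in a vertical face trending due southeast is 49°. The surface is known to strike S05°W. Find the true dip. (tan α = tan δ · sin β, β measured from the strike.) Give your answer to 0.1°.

The section is 50° from the strike.
tan(true dip) = tan 49° / sin 50° = 1.5017
δ = arctan(1.5017) = 56.34°

56.3°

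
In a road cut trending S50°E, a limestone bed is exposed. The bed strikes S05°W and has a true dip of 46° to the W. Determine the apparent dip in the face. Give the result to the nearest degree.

Angle between strike (S05°W) and section (S50°E): β = 55°.
tan(apparent dip) = tan 46° · sin 55° = 0.8483
apparent dip = arctan 0.8483 = 40.31°

40°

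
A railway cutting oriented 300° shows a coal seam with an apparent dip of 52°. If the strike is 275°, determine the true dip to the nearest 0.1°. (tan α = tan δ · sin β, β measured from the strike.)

71.7°

The section is 25° from the strike.
tan(true dip) = tan 52° / sin 25° = 3.0286
true dip = arctan 3.0286 = 71.73°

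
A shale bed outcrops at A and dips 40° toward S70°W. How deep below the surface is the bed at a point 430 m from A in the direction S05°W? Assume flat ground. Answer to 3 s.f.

The hole lies 65° from the dip direction, so the down-dip offset is 430 × cos 65° = 181.73 m.
Depth = down-dip offset × tan(dip) = 181.73 × tan 40° = 181.73 × 0.8391
Depth = 152.49 m

152 m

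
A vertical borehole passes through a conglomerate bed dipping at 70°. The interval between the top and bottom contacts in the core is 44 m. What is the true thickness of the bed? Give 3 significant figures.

True thickness t = h · cos(dip) = 44 × cos 70°
t = 44 × 0.3420 = 15.049 m

15.0 m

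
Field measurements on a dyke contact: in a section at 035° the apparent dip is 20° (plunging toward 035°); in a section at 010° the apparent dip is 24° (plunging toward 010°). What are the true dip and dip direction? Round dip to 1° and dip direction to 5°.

true dip 24°, dip direction 000°

The two traces are lines in the plane: v₁ = (sin 35°·cos 20°, cos 35°·cos 20°, −sin 20°), v₂ = (sin 10°·cos 24°, cos 10°·cos 24°, −sin 24°).
Cross product v₁ × v₂ gives the pole to the plane: n ∝ (-0.005, 0.165, 0.363).
Dip δ = arctan(|n_h|/n_z) = arctan(0.165/0.363) = 24.5°.
Dip direction = atan2(-0.005, 0.165) = 358° (azimuth of n's horizontal projection).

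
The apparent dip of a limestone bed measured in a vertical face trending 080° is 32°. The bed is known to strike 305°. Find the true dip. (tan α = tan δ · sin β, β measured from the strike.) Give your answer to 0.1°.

The section is 45° from the strike.
tan δ = tan α / sin β = tan 32° / sin 45° = 0.6249 / 0.7071 = 0.8837
true dip = arctan 0.8837 = 41.47°

41.5°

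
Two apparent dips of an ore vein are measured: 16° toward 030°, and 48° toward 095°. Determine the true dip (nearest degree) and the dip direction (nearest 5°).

true dip 48°, dip direction 105°

Each apparent-dip line lies in the plane. As unit vectors (x east, y north, z up), v₁ plunges 16°→030° and v₂ plunges 48°→095°.
The plane normal is n = v₁ × v₂ ∝ (0.635, -0.173, 0.583).
tan δ = √(n_x²+n_y²)/n_z = 0.658/0.583, so δ = 48.5°.
Dip direction = atan2(0.635, -0.173) = 105° (azimuth of n's horizontal projection).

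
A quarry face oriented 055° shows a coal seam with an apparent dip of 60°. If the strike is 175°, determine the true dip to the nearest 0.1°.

63.4°

The section is 60° from the strike.
tan δ = tan α / sin β = tan 60° / sin 60° = 1.7321 / 0.8660 = 2.0000
δ = arctan(2.0000) = 63.43°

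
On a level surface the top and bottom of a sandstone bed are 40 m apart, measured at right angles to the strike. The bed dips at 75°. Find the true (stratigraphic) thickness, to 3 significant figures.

True thickness t = w · sin(dip) = 40 × sin 75°
t = 40 × 0.9659 = 38.637 m

38.6 m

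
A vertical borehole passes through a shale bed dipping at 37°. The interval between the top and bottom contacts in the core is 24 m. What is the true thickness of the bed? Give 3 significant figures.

True thickness t = h · cos(dip) = 24 × cos 37°
t = 24 × 0.7986 = 19.167 m

19.2 m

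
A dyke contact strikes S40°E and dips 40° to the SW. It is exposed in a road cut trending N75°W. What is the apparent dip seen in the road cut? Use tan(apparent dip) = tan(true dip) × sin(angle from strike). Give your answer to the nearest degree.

Angle between strike (S40°E) and section (N75°W): β = 35°.
tan(apparent dip) = tan 40° · sin 35° = 0.4813
α = arctan(0.4813) = 25.70°

26°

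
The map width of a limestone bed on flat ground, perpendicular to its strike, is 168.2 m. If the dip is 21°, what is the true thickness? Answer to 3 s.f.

60.3 m

True thickness t = w · sin(dip) = 168.2 × sin 21°
t = 168.2 × 0.3584 = 60.277 m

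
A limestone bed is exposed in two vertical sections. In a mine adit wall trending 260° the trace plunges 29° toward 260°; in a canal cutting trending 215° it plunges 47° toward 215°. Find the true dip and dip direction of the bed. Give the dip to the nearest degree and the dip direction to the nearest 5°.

Represent each trace as a vector plunging at its apparent dip toward its trend (east-north-up frame): v₁ = (-0.861, -0.152, -0.485), v₂ = (-0.391, -0.559, -0.731).
n = v₁ × v₂ = (-0.160, -0.440, 0.422) (taken with n_z > 0).
Dip δ = arctan(|n_h|/n_z) = arctan(0.468/0.422) = 48.0°.
Dip direction = atan2(-0.160, -0.440) = 200° (azimuth of n's horizontal projection).

true dip 48°, dip direction 200°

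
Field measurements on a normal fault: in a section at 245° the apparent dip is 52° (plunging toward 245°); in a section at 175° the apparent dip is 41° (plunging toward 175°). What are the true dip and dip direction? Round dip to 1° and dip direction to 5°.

true dip 54°, dip direction 225°

Represent each trace as a vector plunging at its apparent dip toward its trend (east-north-up frame): v₁ = (-0.558, -0.260, -0.788), v₂ = (0.066, -0.752, -0.656).
The plane normal is n = v₁ × v₂ ∝ (-0.422, -0.418, 0.437).
tan δ = √(n_x²+n_y²)/n_z = 0.594/0.437, so δ = 53.7°.
Dip direction = azimuth of (n_x, n_y) = atan2(-0.422, -0.418) = 225°.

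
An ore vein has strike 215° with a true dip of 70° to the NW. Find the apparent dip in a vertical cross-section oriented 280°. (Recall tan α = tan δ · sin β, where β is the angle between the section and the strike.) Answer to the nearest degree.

The strike is 215° and the section trends 280°; the acute angle between them is β = 65°.
tan α = tan 70° × sin 65° = 2.7475 × 0.9063 = 2.4901
apparent dip = arctan 2.4901 = 68.12°

68°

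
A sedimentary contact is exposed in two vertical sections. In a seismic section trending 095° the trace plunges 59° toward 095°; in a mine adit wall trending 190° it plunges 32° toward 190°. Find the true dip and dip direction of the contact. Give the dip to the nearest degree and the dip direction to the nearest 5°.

The two traces are lines in the plane: v₁ = (sin 95°·cos 59°, cos 95°·cos 59°, −sin 59°), v₂ = (sin 190°·cos 32°, cos 190°·cos 32°, −sin 32°).
n = v₁ × v₂ = (0.692, -0.398, 0.435) (taken with n_z > 0).
Dip δ = arctan(|n_h|/n_z) = arctan(0.798/0.435) = 61.4°.
The horizontal component of n points toward azimuth atan2(n_x, n_y) = 120°, the dip direction.

true dip 61°, dip direction 120°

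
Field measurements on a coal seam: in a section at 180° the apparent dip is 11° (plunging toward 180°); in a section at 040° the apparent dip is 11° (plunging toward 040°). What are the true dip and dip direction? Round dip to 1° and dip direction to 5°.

Each apparent-dip line lies in the plane. As unit vectors (x east, y north, z up), v₁ plunges 11°→180° and v₂ plunges 11°→040°.
The plane normal is n = v₁ × v₂ ∝ (0.331, -0.120, 0.619).
Dip δ = arctan(|n_h|/n_z) = arctan(0.352/0.619) = 29.6°.
Dip direction = azimuth of (n_x, n_y) = atan2(0.331, -0.120) = 110°.

true dip 30°, dip direction 110°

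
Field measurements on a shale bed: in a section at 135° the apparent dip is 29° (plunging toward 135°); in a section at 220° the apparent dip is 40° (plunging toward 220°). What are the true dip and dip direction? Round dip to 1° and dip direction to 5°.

true dip 44°, dip direction 190°

Each apparent-dip line lies in the plane. As unit vectors (x east, y north, z up), v₁ plunges 29°→135° and v₂ plunges 40°→220°.
n = v₁ × v₂ = (-0.113, -0.636, 0.667) (taken with n_z > 0).
tan δ = √(n_x²+n_y²)/n_z = 0.646/0.667, so δ = 44.1°.
Dip direction = atan2(-0.113, -0.636) = 190° (azimuth of n's horizontal projection).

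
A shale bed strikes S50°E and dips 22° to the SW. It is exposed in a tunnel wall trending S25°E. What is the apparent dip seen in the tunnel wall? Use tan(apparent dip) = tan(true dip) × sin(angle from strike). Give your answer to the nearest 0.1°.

9.7°

Angle between strike (S50°E) and section (S25°E): β = 25°.
tan α = tan 22° × sin 25° = 0.4040 × 0.4226 = 0.1707
apparent dip = arctan 0.1707 = 9.69°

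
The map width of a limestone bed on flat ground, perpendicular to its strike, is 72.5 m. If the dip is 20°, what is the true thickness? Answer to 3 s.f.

24.8 m

True thickness t = w · sin(dip) = 72.5 × sin 20°
t = 72.5 × 0.3420 = 24.796 m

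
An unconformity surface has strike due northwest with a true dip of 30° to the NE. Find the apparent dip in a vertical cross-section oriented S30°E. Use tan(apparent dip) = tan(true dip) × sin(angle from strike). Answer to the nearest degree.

The strike is due northwest and the section trends S30°E; the acute angle between them is β = 15°.
tan α = tan 30° × sin 15° = 0.5774 × 0.2588 = 0.1494
α = arctan(0.1494) = 8.50°

8°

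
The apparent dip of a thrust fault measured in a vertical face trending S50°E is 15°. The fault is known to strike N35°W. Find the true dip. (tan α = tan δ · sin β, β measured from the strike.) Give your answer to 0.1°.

46.0°

β = acute angle between strike N35°W and section S50°E = 15°.
tan δ = tan α / sin β = tan 15° / sin 15° = 0.2679 / 0.2588 = 1.0353
true dip = arctan 1.0353 = 45.99°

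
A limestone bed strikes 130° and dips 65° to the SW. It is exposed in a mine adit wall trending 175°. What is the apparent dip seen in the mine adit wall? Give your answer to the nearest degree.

57°

Angle between strike (130°) and section (175°): β = 45°.
tan(apparent dip) = tan 65° · sin 45° = 1.5164
apparent dip = arctan 1.5164 = 56.60°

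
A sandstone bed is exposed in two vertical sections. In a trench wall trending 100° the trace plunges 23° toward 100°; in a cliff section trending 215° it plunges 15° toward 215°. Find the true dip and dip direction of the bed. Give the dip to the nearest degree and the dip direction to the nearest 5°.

Each apparent-dip line lies in the plane. As unit vectors (x east, y north, z up), v₁ plunges 23°→100° and v₂ plunges 15°→215°.
n = v₁ × v₂ = (0.268, -0.451, 0.806) (taken with n_z > 0).
Dip δ = arctan(|n_h|/n_z) = arctan(0.525/0.806) = 33.1°.
Dip direction = atan2(0.268, -0.451) = 149° (azimuth of n's horizontal projection).

true dip 33°, dip direction 150°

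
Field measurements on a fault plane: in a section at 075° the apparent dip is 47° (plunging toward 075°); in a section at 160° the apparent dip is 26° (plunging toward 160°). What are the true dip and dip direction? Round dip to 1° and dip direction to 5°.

The two traces are lines in the plane: v₁ = (sin 75°·cos 47°, cos 75°·cos 47°, −sin 47°), v₂ = (sin 160°·cos 26°, cos 160°·cos 26°, −sin 26°).
n = v₁ × v₂ = (0.695, -0.064, 0.611) (taken with n_z > 0).
tan δ = √(n_x²+n_y²)/n_z = 0.698/0.611, so δ = 48.8°.
The horizontal component of n points toward azimuth atan2(n_x, n_y) = 95°, the dip direction.

true dip 49°, dip direction 095°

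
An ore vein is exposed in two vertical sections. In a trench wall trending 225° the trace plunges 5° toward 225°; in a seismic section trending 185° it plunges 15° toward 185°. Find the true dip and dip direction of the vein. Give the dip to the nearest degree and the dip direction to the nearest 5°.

Each apparent-dip line lies in the plane. As unit vectors (x east, y north, z up), v₁ plunges 5°→225° and v₂ plunges 15°→185°.
Cross product v₁ × v₂ gives the pole to the plane: n ∝ (0.098, -0.175, 0.619).
True dip = arccos(n_z / |n|) = arccos(0.9511) = 18.0°.
Dip direction = atan2(0.098, -0.175) = 151° (azimuth of n's horizontal projection).

true dip 18°, dip direction 150°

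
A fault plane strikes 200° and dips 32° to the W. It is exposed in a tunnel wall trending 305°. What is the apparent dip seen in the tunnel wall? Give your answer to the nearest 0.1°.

31.1°

The strike is 200° and the section trends 305°; the acute angle between them is β = 75°.
tan(apparent dip) = tan 32° · sin 75° = 0.6036
apparent dip = arctan 0.6036 = 31.11°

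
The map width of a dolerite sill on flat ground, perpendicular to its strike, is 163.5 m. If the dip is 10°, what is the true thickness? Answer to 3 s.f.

True thickness t = w · sin(dip) = 163.5 × sin 10°
t = 163.5 × 0.1736 = 28.391 m

28.4 m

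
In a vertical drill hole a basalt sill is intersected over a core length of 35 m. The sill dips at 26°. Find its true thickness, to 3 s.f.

True thickness t = h · cos(dip) = 35 × cos 26°
t = 35 × 0.8988 = 31.458 m

31.5 m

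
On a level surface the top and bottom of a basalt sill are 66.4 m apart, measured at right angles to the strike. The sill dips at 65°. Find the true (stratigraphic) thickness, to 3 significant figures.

60.2 m

True thickness t = w · sin(dip) = 66.4 × sin 65°
t = 66.4 × 0.9063 = 60.179 m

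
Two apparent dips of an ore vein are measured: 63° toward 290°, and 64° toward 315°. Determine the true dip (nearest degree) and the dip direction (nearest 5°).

true dip 64°, dip direction 310°

Represent each trace as a vector plunging at its apparent dip toward its trend (east-north-up frame): v₁ = (-0.427, 0.155, -0.891), v₂ = (-0.310, 0.310, -0.899).
The plane normal is n = v₁ × v₂ ∝ (-0.137, 0.107, 0.084).
Dip δ = arctan(|n_h|/n_z) = arctan(0.174/0.084) = 64.2°.
Dip direction = atan2(-0.137, 0.107) = 308° (azimuth of n's horizontal projection).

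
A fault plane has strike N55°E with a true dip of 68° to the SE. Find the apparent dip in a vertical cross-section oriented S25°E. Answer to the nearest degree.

68°

The strike is N55°E and the section trends S25°E; the acute angle between them is β = 80°.
tan α = tan 68° × sin 80° = 2.4751 × 0.9848 = 2.4375
α = arctan(2.4375) = 67.69°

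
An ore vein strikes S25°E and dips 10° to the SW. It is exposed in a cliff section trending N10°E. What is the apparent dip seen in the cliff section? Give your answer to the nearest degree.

The strike is S25°E and the section trends N10°E; the acute angle between them is β = 35°.
tan α = tan 10° × sin 35° = 0.1763 × 0.5736 = 0.1011
α = arctan(0.1011) = 5.78°

6°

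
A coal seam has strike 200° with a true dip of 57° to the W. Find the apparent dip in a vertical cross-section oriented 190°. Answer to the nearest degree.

15°

The section lies 10° from the strike.
tan α = tan 57° × sin 10° = 1.5399 × 0.1736 = 0.2674
apparent dip = arctan 0.2674 = 14.97°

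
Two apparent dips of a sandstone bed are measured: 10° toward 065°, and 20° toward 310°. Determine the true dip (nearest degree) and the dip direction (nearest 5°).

Each apparent-dip line lies in the plane. As unit vectors (x east, y north, z up), v₁ plunges 10°→065° and v₂ plunges 20°→310°.
n = v₁ × v₂ = (-0.037, 0.430, 0.839) (taken with n_z > 0).
Dip δ = arctan(|n_h|/n_z) = arctan(0.432/0.839) = 27.2°.
Dip direction = atan2(-0.037, 0.430) = 355° (azimuth of n's horizontal projection).

true dip 27°, dip direction 355°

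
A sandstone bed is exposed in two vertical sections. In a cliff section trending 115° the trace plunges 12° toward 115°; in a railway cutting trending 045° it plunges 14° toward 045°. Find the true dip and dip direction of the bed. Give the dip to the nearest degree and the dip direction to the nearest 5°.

true dip 16°, dip direction 075°

Each apparent-dip line lies in the plane. As unit vectors (x east, y north, z up), v₁ plunges 12°→115° and v₂ plunges 14°→045°.
The plane normal is n = v₁ × v₂ ∝ (0.243, 0.072, 0.892).
True dip = arccos(n_z / |n|) = arccos(0.9620) = 15.8°.
Dip direction = azimuth of (n_x, n_y) = atan2(0.243, 0.072) = 74°.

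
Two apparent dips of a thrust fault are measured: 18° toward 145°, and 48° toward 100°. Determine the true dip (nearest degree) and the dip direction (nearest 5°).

Represent each trace as a vector plunging at its apparent dip toward its trend (east-north-up frame): v₁ = (0.546, -0.779, -0.309), v₂ = (0.659, -0.116, -0.743).
The plane normal is n = v₁ × v₂ ∝ (0.543, 0.202, 0.450).
tan δ = √(n_x²+n_y²)/n_z = 0.579/0.450, so δ = 52.2°.
Dip direction = atan2(0.543, 0.202) = 70° (azimuth of n's horizontal projection).

true dip 52°, dip direction 070°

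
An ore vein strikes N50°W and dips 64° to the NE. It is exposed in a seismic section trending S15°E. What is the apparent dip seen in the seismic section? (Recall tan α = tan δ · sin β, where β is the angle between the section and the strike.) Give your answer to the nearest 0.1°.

The section lies 35° from the strike.
tan α = tan 64° × sin 35° = 2.0503 × 0.5736 = 1.1760
α = arctan(1.1760) = 49.62°

49.6°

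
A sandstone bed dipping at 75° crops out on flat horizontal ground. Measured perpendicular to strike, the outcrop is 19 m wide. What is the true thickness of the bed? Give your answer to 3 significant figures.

True thickness t = w · sin(dip) = 19 × sin 75°
t = 19 × 0.9659 = 18.353 m

18.4 m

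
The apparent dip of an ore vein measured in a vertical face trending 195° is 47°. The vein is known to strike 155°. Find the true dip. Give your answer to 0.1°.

59.1°

β = acute angle between strike 155° and section 195° = 40°.
tan(true dip) = tan 47° / sin 40° = 1.6683
δ = arctan(1.6683) = 59.06°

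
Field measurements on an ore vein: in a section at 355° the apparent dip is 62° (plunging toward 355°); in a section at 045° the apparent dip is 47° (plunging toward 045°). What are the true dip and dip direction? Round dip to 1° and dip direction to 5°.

Each apparent-dip line lies in the plane. As unit vectors (x east, y north, z up), v₁ plunges 62°→355° and v₂ plunges 47°→045°.
Cross product v₁ × v₂ gives the pole to the plane: n ∝ (-0.084, 0.456, 0.245).
True dip = arccos(n_z / |n|) = arccos(0.4678) = 62.1°.
Dip direction = atan2(-0.084, 0.456) = 350° (azimuth of n's horizontal projection).

true dip 62°, dip direction 350°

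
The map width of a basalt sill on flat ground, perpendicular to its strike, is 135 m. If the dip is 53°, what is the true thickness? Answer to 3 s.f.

True thickness t = w · sin(dip) = 135 × sin 53°
t = 135 × 0.7986 = 107.816 m

108 m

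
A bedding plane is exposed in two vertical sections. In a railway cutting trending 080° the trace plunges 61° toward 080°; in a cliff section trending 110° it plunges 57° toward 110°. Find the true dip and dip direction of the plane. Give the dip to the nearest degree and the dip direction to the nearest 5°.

true dip 61°, dip direction 080°

Represent each trace as a vector plunging at its apparent dip toward its trend (east-north-up frame): v₁ = (0.477, 0.084, -0.875), v₂ = (0.512, -0.186, -0.839).
The plane normal is n = v₁ × v₂ ∝ (0.234, 0.047, 0.132).
Dip δ = arctan(|n_h|/n_z) = arctan(0.238/0.132) = 61.0°.
Dip direction = atan2(0.234, 0.047) = 79° (azimuth of n's horizontal projection).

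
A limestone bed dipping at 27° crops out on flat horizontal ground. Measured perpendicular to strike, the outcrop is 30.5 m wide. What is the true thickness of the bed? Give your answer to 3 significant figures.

True thickness t = w · sin(dip) = 30.5 × sin 27°
t = 30.5 × 0.4540 = 13.847 m

13.8 m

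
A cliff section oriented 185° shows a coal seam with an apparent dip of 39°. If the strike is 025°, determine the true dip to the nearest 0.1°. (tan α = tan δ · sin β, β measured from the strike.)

β = acute angle between strike 025° and section 185° = 20°.
tan(true dip) = tan 39° / sin 20° = 2.3677
true dip = arctan 2.3677 = 67.10°

67.1°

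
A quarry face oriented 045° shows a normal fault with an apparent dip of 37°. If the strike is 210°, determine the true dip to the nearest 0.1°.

β = acute angle between strike 210° and section 045° = 15°.
tan δ = tan α / sin β = tan 37° / sin 15° = 0.7536 / 0.2588 = 2.9115
true dip = arctan 2.9115 = 71.04°

71.0°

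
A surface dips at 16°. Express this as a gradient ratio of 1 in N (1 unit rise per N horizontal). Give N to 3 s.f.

1 in 3.49

1 : N means tan θ = 1/N, so N = 1/tan 16° = 1/0.2867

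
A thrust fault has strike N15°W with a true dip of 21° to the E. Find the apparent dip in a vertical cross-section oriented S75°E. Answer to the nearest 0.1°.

The strike is N15°W and the section trends S75°E; the acute angle between them is β = 60°.
tan α = tan 21° × sin 60° = 0.3839 × 0.8660 = 0.3324
apparent dip = arctan 0.3324 = 18.39°

18.4°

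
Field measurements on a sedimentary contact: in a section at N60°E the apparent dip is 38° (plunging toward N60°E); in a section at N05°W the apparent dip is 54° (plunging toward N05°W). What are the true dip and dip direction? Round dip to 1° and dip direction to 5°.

true dip 54°, dip direction 005°

Represent each trace as a vector plunging at its apparent dip toward its trend (east-north-up frame): v₁ = (0.682, 0.394, -0.616), v₂ = (-0.051, 0.586, -0.809).
n = v₁ × v₂ = (0.042, 0.584, 0.420) (taken with n_z > 0).
True dip = arccos(n_z / |n|) = arccos(0.5829) = 54.3°.
The horizontal component of n points toward azimuth atan2(n_x, n_y) = 4°, the dip direction.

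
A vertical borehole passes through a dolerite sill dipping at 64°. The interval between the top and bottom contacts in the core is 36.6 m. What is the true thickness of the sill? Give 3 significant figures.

16.0 m

True thickness t = h · cos(dip) = 36.6 × cos 64°
t = 36.6 × 0.4384 = 16.044 m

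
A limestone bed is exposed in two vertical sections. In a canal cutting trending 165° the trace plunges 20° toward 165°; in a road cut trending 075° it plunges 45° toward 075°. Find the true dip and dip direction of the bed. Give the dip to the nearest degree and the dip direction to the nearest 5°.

true dip 47°, dip direction 095°

Each apparent-dip line lies in the plane. As unit vectors (x east, y north, z up), v₁ plunges 20°→165° and v₂ plunges 45°→075°.
n = v₁ × v₂ = (0.704, -0.062, 0.664) (taken with n_z > 0).
tan δ = √(n_x²+n_y²)/n_z = 0.707/0.664, so δ = 46.8°.
The horizontal component of n points toward azimuth atan2(n_x, n_y) = 95°, the dip direction.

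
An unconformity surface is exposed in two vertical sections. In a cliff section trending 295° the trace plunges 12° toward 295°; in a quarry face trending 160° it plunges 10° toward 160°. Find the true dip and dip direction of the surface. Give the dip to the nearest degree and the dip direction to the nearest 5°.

true dip 27°, dip direction 230°

The two traces are lines in the plane: v₁ = (sin 295°·cos 12°, cos 295°·cos 12°, −sin 12°), v₂ = (sin 160°·cos 10°, cos 160°·cos 10°, −sin 10°).
Cross product v₁ × v₂ gives the pole to the plane: n ∝ (-0.264, -0.224, 0.681).
Dip δ = arctan(|n_h|/n_z) = arctan(0.346/0.681) = 27.0°.
The horizontal component of n points toward azimuth atan2(n_x, n_y) = 230°, the dip direction.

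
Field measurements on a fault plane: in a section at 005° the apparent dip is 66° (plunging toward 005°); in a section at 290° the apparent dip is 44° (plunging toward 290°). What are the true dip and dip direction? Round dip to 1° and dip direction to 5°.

true dip 66°, dip direction 355°

Represent each trace as a vector plunging at its apparent dip toward its trend (east-north-up frame): v₁ = (0.035, 0.405, -0.914), v₂ = (-0.676, 0.246, -0.695).
The plane normal is n = v₁ × v₂ ∝ (-0.057, 0.642, 0.283).
Dip δ = arctan(|n_h|/n_z) = arctan(0.645/0.283) = 66.3°.
The horizontal component of n points toward azimuth atan2(n_x, n_y) = 355°, the dip direction.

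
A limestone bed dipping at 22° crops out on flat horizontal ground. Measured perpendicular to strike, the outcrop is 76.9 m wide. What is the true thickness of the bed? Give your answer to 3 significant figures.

28.8 m

True thickness t = w · sin(dip) = 76.9 × sin 22°
t = 76.9 × 0.3746 = 28.807 m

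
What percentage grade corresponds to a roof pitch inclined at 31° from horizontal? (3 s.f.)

grade % = 100 × tan 31° = 100 × 0.6009

60.1%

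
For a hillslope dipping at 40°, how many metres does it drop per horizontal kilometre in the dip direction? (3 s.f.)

839 m

drop per km = 1000 × tan 40° = 1000 × 0.8391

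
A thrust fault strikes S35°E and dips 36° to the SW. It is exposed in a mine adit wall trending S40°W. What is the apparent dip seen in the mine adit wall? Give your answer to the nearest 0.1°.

35.1°

The strike is S35°E and the section trends S40°W; the acute angle between them is β = 75°.
tan(apparent dip) = tan 36° · sin 75° = 0.7018
α = arctan(0.7018) = 35.06°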